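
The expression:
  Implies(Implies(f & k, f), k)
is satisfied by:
  {k: True}


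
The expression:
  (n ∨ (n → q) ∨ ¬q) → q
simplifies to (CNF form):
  q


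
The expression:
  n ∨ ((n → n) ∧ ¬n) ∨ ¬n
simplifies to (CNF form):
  True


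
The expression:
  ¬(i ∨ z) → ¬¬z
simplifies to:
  i ∨ z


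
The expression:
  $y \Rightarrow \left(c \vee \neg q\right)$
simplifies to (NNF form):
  $c \vee \neg q \vee \neg y$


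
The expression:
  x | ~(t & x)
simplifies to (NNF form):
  True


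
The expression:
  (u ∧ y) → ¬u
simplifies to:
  ¬u ∨ ¬y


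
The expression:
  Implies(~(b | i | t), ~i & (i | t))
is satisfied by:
  {i: True, b: True, t: True}
  {i: True, b: True, t: False}
  {i: True, t: True, b: False}
  {i: True, t: False, b: False}
  {b: True, t: True, i: False}
  {b: True, t: False, i: False}
  {t: True, b: False, i: False}


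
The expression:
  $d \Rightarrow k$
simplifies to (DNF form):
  $k \vee \neg d$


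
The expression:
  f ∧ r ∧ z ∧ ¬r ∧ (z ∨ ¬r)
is never true.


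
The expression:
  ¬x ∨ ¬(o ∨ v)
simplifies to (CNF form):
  (¬o ∨ ¬x) ∧ (¬v ∨ ¬x)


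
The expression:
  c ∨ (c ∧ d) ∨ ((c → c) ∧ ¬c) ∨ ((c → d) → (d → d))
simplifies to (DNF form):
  True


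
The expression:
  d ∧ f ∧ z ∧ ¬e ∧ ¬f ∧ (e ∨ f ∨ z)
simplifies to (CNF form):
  False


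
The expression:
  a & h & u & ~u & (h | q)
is never true.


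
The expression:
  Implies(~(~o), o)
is always true.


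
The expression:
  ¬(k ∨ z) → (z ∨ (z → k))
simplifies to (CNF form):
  True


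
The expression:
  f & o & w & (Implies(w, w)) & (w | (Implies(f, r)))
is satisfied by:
  {f: True, w: True, o: True}


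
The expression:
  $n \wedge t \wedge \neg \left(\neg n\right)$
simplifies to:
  $n \wedge t$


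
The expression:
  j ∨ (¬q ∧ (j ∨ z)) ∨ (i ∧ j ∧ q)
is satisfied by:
  {j: True, z: True, q: False}
  {j: True, z: False, q: False}
  {q: True, j: True, z: True}
  {q: True, j: True, z: False}
  {z: True, q: False, j: False}


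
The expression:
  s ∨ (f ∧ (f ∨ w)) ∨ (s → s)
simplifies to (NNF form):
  True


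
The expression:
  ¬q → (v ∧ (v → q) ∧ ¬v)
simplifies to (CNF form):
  q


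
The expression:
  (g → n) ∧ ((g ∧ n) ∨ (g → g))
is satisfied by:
  {n: True, g: False}
  {g: False, n: False}
  {g: True, n: True}


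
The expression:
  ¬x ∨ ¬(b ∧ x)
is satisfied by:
  {x: False, b: False}
  {b: True, x: False}
  {x: True, b: False}


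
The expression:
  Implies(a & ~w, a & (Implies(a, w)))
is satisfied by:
  {w: True, a: False}
  {a: False, w: False}
  {a: True, w: True}


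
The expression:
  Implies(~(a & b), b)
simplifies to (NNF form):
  b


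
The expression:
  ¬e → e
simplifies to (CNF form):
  e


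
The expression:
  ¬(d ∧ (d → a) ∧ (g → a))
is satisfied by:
  {d: False, a: False}
  {a: True, d: False}
  {d: True, a: False}


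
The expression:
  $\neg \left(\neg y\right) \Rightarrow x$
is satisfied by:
  {x: True, y: False}
  {y: False, x: False}
  {y: True, x: True}


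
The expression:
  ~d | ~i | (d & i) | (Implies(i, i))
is always true.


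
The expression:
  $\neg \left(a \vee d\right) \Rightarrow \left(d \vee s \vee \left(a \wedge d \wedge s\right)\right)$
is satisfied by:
  {a: True, d: True, s: True}
  {a: True, d: True, s: False}
  {a: True, s: True, d: False}
  {a: True, s: False, d: False}
  {d: True, s: True, a: False}
  {d: True, s: False, a: False}
  {s: True, d: False, a: False}


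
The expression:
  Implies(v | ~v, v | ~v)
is always true.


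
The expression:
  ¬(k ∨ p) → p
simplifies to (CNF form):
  k ∨ p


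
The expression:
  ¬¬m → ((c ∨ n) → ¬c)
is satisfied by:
  {m: False, c: False}
  {c: True, m: False}
  {m: True, c: False}


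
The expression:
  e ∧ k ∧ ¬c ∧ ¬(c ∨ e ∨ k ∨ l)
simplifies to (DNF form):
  False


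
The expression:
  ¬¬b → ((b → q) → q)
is always true.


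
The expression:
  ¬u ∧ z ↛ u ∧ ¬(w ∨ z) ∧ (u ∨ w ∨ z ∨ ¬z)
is never true.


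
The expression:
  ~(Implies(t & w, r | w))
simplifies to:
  False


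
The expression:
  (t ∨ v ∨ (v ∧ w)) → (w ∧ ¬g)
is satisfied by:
  {w: True, v: False, g: False, t: False}
  {t: False, v: False, w: False, g: False}
  {t: True, w: True, v: False, g: False}
  {g: True, w: True, t: False, v: False}
  {g: True, t: False, v: False, w: False}
  {w: True, v: True, g: False, t: False}
  {t: True, w: True, v: True, g: False}


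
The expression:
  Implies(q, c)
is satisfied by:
  {c: True, q: False}
  {q: False, c: False}
  {q: True, c: True}


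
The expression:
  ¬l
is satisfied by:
  {l: False}


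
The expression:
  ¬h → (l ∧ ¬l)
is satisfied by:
  {h: True}


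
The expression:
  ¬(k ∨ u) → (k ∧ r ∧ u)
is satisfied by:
  {k: True, u: True}
  {k: True, u: False}
  {u: True, k: False}


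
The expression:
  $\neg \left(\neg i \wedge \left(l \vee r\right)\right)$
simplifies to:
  $i \vee \left(\neg l \wedge \neg r\right)$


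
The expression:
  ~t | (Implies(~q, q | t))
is always true.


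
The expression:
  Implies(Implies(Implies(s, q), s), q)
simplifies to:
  q | ~s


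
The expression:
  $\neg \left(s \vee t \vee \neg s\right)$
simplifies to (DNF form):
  $\text{False}$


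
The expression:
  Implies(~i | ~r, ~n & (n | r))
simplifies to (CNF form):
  r & (i | ~n)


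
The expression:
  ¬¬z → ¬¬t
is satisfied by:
  {t: True, z: False}
  {z: False, t: False}
  {z: True, t: True}


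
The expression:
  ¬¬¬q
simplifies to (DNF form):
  ¬q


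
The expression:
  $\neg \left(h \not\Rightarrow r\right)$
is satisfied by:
  {r: True, h: False}
  {h: False, r: False}
  {h: True, r: True}


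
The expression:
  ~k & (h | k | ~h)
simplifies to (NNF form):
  ~k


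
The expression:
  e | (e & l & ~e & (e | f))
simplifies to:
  e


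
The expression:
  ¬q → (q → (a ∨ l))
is always true.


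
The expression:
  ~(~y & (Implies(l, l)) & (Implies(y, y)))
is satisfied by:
  {y: True}


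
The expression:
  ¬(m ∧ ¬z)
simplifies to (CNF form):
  z ∨ ¬m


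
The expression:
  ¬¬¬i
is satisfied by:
  {i: False}


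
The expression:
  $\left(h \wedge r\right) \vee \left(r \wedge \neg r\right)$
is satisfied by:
  {r: True, h: True}


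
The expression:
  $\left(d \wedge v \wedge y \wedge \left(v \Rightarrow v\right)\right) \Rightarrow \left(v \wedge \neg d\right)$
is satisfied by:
  {v: False, d: False, y: False}
  {y: True, v: False, d: False}
  {d: True, v: False, y: False}
  {y: True, d: True, v: False}
  {v: True, y: False, d: False}
  {y: True, v: True, d: False}
  {d: True, v: True, y: False}


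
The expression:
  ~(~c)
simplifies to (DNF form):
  c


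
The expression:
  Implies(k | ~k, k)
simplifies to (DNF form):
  k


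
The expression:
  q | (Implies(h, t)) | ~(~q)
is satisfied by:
  {t: True, q: True, h: False}
  {t: True, h: False, q: False}
  {q: True, h: False, t: False}
  {q: False, h: False, t: False}
  {t: True, q: True, h: True}
  {t: True, h: True, q: False}
  {q: True, h: True, t: False}


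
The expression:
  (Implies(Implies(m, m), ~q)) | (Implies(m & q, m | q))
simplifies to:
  True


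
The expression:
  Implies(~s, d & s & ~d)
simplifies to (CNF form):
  s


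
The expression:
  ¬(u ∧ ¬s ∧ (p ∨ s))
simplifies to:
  s ∨ ¬p ∨ ¬u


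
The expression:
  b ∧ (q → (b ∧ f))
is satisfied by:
  {f: True, b: True, q: False}
  {b: True, q: False, f: False}
  {q: True, f: True, b: True}


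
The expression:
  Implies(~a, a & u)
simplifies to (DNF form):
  a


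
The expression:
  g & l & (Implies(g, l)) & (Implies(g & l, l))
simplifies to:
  g & l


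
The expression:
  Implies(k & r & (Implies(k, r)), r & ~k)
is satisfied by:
  {k: False, r: False}
  {r: True, k: False}
  {k: True, r: False}


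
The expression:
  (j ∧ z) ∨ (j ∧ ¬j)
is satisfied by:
  {z: True, j: True}


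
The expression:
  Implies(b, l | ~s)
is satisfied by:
  {l: True, s: False, b: False}
  {s: False, b: False, l: False}
  {b: True, l: True, s: False}
  {b: True, s: False, l: False}
  {l: True, s: True, b: False}
  {s: True, l: False, b: False}
  {b: True, s: True, l: True}


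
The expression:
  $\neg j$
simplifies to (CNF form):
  $\neg j$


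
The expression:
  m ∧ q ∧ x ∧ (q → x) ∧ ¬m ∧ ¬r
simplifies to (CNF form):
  False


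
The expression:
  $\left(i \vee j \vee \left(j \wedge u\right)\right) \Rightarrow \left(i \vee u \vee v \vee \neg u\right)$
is always true.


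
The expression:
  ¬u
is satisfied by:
  {u: False}


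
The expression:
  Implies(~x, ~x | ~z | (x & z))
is always true.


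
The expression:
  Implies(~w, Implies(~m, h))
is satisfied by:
  {h: True, m: True, w: True}
  {h: True, m: True, w: False}
  {h: True, w: True, m: False}
  {h: True, w: False, m: False}
  {m: True, w: True, h: False}
  {m: True, w: False, h: False}
  {w: True, m: False, h: False}


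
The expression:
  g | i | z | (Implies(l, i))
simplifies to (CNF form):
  g | i | z | ~l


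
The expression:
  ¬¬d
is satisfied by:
  {d: True}


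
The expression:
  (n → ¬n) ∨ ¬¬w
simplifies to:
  w ∨ ¬n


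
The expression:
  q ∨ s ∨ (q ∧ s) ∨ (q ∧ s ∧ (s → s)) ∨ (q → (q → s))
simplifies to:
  True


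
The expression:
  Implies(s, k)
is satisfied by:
  {k: True, s: False}
  {s: False, k: False}
  {s: True, k: True}


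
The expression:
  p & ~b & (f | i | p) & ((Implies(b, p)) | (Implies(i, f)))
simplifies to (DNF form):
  p & ~b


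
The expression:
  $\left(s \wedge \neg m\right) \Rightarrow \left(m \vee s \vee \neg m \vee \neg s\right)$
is always true.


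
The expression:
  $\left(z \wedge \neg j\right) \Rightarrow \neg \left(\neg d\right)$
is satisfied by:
  {d: True, j: True, z: False}
  {d: True, j: False, z: False}
  {j: True, d: False, z: False}
  {d: False, j: False, z: False}
  {d: True, z: True, j: True}
  {d: True, z: True, j: False}
  {z: True, j: True, d: False}


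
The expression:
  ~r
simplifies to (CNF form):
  ~r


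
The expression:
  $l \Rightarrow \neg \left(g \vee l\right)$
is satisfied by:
  {l: False}


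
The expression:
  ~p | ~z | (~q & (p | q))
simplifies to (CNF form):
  ~p | ~q | ~z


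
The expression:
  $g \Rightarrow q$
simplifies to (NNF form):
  $q \vee \neg g$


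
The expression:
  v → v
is always true.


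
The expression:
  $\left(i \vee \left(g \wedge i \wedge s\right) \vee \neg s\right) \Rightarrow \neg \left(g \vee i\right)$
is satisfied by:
  {s: True, i: False, g: False}
  {i: False, g: False, s: False}
  {s: True, g: True, i: False}


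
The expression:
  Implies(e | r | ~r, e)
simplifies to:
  e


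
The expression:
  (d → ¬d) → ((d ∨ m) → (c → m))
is always true.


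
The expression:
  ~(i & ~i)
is always true.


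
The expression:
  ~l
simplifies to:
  ~l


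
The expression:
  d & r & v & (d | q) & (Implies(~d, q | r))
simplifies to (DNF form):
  d & r & v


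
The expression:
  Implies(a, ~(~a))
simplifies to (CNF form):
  True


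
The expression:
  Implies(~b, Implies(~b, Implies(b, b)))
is always true.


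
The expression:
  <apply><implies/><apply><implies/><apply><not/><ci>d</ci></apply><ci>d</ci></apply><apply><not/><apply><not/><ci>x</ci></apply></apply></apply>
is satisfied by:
  {x: True, d: False}
  {d: False, x: False}
  {d: True, x: True}


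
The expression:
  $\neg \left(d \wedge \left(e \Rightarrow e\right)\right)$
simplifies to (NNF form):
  $\neg d$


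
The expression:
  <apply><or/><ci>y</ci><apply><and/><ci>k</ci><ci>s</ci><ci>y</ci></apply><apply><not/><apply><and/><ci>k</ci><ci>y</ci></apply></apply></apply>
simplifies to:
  <true/>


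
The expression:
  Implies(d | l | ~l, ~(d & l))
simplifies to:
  ~d | ~l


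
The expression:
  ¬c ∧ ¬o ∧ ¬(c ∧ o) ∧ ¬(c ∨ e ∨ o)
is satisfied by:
  {e: False, o: False, c: False}


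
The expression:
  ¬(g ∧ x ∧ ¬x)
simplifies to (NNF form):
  True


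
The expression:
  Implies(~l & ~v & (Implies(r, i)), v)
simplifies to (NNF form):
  l | v | (r & ~i)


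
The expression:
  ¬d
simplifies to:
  ¬d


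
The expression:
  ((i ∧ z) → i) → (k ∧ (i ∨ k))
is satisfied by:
  {k: True}


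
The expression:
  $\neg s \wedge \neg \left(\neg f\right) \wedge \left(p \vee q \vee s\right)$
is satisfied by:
  {q: True, p: True, f: True, s: False}
  {q: True, f: True, p: False, s: False}
  {p: True, f: True, q: False, s: False}


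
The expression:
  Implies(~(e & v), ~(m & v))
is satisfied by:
  {e: True, m: False, v: False}
  {m: False, v: False, e: False}
  {v: True, e: True, m: False}
  {v: True, m: False, e: False}
  {e: True, m: True, v: False}
  {m: True, e: False, v: False}
  {v: True, m: True, e: True}


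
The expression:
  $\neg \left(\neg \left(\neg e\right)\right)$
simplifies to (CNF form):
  $\neg e$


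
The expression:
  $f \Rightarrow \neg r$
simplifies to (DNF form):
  $\neg f \vee \neg r$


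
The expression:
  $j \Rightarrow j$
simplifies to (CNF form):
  $\text{True}$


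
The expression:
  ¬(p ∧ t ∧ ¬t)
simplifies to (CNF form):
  True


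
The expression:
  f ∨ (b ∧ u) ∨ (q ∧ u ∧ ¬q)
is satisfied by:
  {b: True, f: True, u: True}
  {b: True, f: True, u: False}
  {f: True, u: True, b: False}
  {f: True, u: False, b: False}
  {b: True, u: True, f: False}


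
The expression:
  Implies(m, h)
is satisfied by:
  {h: True, m: False}
  {m: False, h: False}
  {m: True, h: True}


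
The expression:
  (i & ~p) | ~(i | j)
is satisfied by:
  {i: False, j: False, p: False}
  {p: True, i: False, j: False}
  {i: True, p: False, j: False}
  {j: True, i: True, p: False}


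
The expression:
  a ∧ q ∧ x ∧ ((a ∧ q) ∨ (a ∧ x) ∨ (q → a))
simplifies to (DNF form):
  a ∧ q ∧ x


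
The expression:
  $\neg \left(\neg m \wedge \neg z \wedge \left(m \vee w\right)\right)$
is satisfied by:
  {z: True, m: True, w: False}
  {z: True, w: False, m: False}
  {m: True, w: False, z: False}
  {m: False, w: False, z: False}
  {z: True, m: True, w: True}
  {z: True, w: True, m: False}
  {m: True, w: True, z: False}


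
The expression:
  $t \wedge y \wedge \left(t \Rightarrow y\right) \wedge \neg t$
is never true.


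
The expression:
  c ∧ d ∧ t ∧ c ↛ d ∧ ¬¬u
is never true.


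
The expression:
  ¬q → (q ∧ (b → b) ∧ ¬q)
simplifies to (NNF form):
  q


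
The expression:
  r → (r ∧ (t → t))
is always true.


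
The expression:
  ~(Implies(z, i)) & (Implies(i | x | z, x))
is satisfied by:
  {z: True, x: True, i: False}


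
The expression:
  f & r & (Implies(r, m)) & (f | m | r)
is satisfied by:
  {r: True, m: True, f: True}


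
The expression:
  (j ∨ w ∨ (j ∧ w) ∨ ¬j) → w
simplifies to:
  w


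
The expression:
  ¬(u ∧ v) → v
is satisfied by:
  {v: True}


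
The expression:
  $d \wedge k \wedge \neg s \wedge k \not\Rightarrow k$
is never true.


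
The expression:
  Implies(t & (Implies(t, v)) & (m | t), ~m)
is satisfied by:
  {m: False, t: False, v: False}
  {v: True, m: False, t: False}
  {t: True, m: False, v: False}
  {v: True, t: True, m: False}
  {m: True, v: False, t: False}
  {v: True, m: True, t: False}
  {t: True, m: True, v: False}


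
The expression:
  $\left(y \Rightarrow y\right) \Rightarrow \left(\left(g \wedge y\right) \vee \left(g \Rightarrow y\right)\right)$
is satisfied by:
  {y: True, g: False}
  {g: False, y: False}
  {g: True, y: True}


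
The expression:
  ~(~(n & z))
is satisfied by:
  {z: True, n: True}


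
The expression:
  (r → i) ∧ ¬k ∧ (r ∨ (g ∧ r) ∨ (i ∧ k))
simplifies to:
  i ∧ r ∧ ¬k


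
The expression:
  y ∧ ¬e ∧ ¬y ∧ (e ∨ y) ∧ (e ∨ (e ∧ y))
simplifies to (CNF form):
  False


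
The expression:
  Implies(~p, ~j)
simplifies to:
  p | ~j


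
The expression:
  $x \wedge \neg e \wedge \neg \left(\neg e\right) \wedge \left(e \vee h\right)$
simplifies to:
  $\text{False}$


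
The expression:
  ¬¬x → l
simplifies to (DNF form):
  l ∨ ¬x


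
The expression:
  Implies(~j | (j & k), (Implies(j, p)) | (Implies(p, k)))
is always true.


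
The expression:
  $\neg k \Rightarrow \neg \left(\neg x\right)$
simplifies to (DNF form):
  $k \vee x$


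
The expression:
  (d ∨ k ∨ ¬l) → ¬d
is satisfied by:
  {d: False}


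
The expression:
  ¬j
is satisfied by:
  {j: False}


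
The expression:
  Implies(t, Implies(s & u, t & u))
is always true.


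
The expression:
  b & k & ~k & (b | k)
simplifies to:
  False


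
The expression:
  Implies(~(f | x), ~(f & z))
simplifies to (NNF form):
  True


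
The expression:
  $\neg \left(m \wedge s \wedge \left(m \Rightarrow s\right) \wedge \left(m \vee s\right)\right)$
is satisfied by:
  {s: False, m: False}
  {m: True, s: False}
  {s: True, m: False}


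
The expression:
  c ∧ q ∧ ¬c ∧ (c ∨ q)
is never true.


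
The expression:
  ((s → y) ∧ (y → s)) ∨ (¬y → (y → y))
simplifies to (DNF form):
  True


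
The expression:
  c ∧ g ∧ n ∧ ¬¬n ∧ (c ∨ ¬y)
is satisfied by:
  {c: True, g: True, n: True}


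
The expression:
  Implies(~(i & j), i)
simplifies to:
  i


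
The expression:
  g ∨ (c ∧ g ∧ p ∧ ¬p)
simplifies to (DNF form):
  g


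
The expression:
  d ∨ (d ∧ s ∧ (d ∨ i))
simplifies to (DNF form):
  d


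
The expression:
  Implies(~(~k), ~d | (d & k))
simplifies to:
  True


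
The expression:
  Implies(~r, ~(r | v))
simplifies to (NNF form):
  r | ~v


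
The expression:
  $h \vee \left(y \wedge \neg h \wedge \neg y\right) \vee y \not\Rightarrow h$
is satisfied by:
  {y: True, h: True}
  {y: True, h: False}
  {h: True, y: False}


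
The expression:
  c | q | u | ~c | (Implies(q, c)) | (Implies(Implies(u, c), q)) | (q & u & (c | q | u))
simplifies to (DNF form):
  True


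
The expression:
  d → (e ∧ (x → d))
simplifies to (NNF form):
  e ∨ ¬d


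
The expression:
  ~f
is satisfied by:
  {f: False}


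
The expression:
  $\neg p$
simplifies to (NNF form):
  $\neg p$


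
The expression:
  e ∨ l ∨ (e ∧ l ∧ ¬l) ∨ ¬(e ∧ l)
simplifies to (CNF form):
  True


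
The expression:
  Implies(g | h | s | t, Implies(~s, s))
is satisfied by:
  {s: True, t: False, g: False, h: False}
  {s: True, h: True, t: False, g: False}
  {s: True, g: True, t: False, h: False}
  {s: True, h: True, g: True, t: False}
  {s: True, t: True, g: False, h: False}
  {s: True, h: True, t: True, g: False}
  {s: True, g: True, t: True, h: False}
  {s: True, h: True, g: True, t: True}
  {h: False, t: False, g: False, s: False}


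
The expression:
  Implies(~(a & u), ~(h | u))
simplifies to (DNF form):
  (a & u) | (~h & ~u)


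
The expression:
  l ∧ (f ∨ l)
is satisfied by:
  {l: True}


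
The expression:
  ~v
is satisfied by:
  {v: False}


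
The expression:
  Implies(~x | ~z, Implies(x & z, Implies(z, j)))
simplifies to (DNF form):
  True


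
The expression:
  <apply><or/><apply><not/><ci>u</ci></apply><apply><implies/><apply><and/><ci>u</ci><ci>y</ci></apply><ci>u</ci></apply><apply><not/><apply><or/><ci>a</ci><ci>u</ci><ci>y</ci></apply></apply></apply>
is always true.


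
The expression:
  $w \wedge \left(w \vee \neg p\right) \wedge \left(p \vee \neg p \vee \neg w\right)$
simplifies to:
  $w$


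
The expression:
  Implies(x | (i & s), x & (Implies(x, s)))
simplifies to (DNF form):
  (s & x) | (~i & ~x) | (~s & ~x)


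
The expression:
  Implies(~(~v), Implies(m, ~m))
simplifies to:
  ~m | ~v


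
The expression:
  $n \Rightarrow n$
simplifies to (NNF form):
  $\text{True}$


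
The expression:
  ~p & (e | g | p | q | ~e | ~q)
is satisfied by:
  {p: False}


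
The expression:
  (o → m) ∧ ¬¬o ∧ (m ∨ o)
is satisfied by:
  {m: True, o: True}


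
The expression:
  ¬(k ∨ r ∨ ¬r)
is never true.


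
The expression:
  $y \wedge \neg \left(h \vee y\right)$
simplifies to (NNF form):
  $\text{False}$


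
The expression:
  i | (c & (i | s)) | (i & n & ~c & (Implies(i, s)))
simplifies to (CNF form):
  (c | i) & (i | s)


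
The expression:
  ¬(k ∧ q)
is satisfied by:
  {k: False, q: False}
  {q: True, k: False}
  {k: True, q: False}


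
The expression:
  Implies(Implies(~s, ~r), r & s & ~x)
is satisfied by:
  {r: True, s: False, x: False}
  {r: True, x: True, s: False}
  {r: True, s: True, x: False}


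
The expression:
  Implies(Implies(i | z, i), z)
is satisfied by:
  {z: True}


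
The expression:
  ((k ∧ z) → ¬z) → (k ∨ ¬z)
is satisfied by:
  {k: True, z: False}
  {z: False, k: False}
  {z: True, k: True}


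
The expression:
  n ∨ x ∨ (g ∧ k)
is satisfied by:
  {n: True, x: True, g: True, k: True}
  {n: True, x: True, g: True, k: False}
  {n: True, x: True, k: True, g: False}
  {n: True, x: True, k: False, g: False}
  {n: True, g: True, k: True, x: False}
  {n: True, g: True, k: False, x: False}
  {n: True, g: False, k: True, x: False}
  {n: True, g: False, k: False, x: False}
  {x: True, g: True, k: True, n: False}
  {x: True, g: True, k: False, n: False}
  {x: True, k: True, g: False, n: False}
  {x: True, k: False, g: False, n: False}
  {g: True, k: True, x: False, n: False}


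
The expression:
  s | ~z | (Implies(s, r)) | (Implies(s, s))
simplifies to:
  True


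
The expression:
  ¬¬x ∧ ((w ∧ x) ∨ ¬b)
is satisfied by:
  {w: True, x: True, b: False}
  {x: True, b: False, w: False}
  {b: True, w: True, x: True}


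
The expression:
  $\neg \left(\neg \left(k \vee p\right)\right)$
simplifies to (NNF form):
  $k \vee p$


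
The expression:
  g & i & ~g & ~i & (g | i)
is never true.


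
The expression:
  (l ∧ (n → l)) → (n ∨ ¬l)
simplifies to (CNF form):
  n ∨ ¬l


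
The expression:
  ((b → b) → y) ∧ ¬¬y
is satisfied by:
  {y: True}


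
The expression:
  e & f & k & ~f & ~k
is never true.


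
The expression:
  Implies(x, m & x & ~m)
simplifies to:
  ~x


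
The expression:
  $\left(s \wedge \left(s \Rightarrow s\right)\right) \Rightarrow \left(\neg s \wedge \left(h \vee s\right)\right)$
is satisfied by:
  {s: False}


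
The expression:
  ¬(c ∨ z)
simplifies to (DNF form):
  ¬c ∧ ¬z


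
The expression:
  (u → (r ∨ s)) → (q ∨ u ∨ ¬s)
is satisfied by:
  {q: True, u: True, s: False}
  {q: True, s: False, u: False}
  {u: True, s: False, q: False}
  {u: False, s: False, q: False}
  {q: True, u: True, s: True}
  {q: True, s: True, u: False}
  {u: True, s: True, q: False}


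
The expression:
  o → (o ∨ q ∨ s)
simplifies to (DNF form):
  True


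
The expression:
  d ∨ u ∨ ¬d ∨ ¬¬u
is always true.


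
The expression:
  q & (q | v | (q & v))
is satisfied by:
  {q: True}


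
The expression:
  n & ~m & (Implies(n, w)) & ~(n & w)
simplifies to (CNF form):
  False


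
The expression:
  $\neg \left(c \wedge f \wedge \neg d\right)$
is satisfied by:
  {d: True, c: False, f: False}
  {c: False, f: False, d: False}
  {f: True, d: True, c: False}
  {f: True, c: False, d: False}
  {d: True, c: True, f: False}
  {c: True, d: False, f: False}
  {f: True, c: True, d: True}


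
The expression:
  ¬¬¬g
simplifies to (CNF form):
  ¬g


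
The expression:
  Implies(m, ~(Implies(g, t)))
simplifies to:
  ~m | (g & ~t)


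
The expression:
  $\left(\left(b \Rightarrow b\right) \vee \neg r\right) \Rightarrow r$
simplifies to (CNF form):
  $r$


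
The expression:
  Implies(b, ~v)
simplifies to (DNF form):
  ~b | ~v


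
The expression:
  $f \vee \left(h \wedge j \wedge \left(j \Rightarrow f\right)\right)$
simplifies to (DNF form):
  $f$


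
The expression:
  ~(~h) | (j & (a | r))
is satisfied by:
  {a: True, h: True, j: True, r: True}
  {a: True, h: True, j: True, r: False}
  {h: True, j: True, r: True, a: False}
  {h: True, j: True, r: False, a: False}
  {a: True, h: True, r: True, j: False}
  {a: True, h: True, r: False, j: False}
  {h: True, r: True, j: False, a: False}
  {h: True, r: False, j: False, a: False}
  {a: True, j: True, r: True, h: False}
  {a: True, j: True, r: False, h: False}
  {j: True, r: True, h: False, a: False}


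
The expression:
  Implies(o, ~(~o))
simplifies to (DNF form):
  True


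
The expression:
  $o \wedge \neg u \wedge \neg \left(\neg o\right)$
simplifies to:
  $o \wedge \neg u$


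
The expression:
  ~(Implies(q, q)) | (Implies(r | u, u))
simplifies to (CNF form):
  u | ~r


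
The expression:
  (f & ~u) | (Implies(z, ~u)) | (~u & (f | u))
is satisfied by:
  {u: False, z: False}
  {z: True, u: False}
  {u: True, z: False}


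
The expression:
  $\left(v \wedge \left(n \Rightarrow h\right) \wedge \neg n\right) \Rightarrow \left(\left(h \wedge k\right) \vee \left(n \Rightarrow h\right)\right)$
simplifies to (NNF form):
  $\text{True}$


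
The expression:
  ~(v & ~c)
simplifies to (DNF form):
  c | ~v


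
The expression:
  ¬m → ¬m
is always true.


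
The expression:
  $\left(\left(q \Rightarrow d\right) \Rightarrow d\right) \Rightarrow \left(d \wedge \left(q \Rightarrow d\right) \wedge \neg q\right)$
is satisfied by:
  {q: False}


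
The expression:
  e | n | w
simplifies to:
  e | n | w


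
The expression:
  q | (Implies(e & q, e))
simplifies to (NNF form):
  True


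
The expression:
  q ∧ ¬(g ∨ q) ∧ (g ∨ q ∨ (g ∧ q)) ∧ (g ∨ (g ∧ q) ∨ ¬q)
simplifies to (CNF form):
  False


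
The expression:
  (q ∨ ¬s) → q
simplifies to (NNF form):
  q ∨ s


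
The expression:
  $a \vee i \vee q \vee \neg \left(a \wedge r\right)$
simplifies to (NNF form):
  $\text{True}$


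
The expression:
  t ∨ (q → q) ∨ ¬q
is always true.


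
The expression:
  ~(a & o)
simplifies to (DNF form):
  ~a | ~o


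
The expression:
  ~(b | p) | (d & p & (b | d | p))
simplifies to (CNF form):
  (d | ~b) & (d | ~p) & (p | ~b) & (p | ~p)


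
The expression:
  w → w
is always true.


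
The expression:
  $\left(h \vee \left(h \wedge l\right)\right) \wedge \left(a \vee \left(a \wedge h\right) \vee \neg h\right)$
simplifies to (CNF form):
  $a \wedge h$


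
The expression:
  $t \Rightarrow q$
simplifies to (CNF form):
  $q \vee \neg t$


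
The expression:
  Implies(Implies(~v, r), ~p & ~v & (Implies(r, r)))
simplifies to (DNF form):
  (~p & ~v) | (~r & ~v)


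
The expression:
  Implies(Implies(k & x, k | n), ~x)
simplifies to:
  ~x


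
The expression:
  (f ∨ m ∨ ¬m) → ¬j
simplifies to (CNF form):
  ¬j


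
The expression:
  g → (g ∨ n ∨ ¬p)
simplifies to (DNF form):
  True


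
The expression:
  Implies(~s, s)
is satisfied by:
  {s: True}


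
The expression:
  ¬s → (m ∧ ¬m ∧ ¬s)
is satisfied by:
  {s: True}


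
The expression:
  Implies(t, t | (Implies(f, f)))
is always true.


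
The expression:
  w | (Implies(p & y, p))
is always true.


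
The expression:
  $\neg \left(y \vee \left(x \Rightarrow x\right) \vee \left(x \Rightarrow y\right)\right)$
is never true.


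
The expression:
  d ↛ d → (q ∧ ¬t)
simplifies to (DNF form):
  True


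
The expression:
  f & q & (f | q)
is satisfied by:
  {f: True, q: True}


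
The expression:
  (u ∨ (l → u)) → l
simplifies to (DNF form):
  l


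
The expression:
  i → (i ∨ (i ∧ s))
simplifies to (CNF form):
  True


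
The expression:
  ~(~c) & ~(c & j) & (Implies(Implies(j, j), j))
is never true.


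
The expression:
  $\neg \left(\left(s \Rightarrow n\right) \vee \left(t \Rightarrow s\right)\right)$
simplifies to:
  $\text{False}$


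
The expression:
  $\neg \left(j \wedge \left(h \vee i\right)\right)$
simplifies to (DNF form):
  $\left(\neg h \wedge \neg i\right) \vee \neg j$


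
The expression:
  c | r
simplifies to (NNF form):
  c | r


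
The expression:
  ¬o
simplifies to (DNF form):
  ¬o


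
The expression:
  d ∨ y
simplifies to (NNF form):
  d ∨ y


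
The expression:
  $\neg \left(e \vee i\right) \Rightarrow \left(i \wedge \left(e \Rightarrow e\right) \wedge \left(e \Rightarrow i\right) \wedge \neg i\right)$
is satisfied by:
  {i: True, e: True}
  {i: True, e: False}
  {e: True, i: False}


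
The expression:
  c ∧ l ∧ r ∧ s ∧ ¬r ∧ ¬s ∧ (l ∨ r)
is never true.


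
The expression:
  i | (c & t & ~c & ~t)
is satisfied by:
  {i: True}


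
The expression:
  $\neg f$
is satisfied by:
  {f: False}


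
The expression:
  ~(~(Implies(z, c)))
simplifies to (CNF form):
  c | ~z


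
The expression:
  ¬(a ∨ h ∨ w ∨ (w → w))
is never true.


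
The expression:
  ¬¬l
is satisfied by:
  {l: True}


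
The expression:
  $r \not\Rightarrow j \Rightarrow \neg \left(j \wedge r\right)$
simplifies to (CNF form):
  $\text{True}$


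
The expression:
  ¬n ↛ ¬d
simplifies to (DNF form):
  d ∧ ¬n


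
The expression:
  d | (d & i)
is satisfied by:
  {d: True}


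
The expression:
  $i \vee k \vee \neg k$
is always true.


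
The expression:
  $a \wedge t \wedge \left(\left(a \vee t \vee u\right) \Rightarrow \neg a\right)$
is never true.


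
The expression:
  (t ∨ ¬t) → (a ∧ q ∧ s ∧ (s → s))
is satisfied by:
  {a: True, s: True, q: True}


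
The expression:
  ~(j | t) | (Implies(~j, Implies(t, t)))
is always true.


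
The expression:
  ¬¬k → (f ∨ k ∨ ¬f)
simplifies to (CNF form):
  True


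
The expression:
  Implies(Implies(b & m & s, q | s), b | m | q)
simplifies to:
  b | m | q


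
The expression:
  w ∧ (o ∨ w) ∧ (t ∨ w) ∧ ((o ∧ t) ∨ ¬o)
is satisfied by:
  {t: True, w: True, o: False}
  {w: True, o: False, t: False}
  {t: True, o: True, w: True}


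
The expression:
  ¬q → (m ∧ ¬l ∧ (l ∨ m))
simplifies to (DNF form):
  q ∨ (m ∧ ¬l)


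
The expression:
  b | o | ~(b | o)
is always true.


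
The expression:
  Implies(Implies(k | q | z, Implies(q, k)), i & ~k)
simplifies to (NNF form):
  ~k & (i | q)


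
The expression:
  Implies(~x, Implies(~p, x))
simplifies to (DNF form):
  p | x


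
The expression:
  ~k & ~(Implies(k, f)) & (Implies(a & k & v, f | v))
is never true.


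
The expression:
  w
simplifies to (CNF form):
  w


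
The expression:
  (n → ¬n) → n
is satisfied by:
  {n: True}


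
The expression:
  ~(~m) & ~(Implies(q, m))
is never true.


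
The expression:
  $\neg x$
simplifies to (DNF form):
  $\neg x$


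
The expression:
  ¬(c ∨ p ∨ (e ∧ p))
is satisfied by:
  {p: False, c: False}


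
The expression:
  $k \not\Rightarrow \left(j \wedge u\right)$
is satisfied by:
  {k: True, u: False, j: False}
  {j: True, k: True, u: False}
  {u: True, k: True, j: False}


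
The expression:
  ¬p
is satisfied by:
  {p: False}


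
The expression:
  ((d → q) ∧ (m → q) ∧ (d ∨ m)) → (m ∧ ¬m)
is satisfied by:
  {d: False, q: False, m: False}
  {m: True, d: False, q: False}
  {d: True, m: False, q: False}
  {m: True, d: True, q: False}
  {q: True, m: False, d: False}


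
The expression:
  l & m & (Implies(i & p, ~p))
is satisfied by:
  {m: True, l: True, p: False, i: False}
  {m: True, i: True, l: True, p: False}
  {m: True, p: True, l: True, i: False}


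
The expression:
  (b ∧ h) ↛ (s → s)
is never true.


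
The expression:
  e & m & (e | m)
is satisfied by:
  {m: True, e: True}


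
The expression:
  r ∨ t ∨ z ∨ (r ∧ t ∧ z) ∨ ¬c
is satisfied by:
  {r: True, t: True, z: True, c: False}
  {r: True, t: True, c: False, z: False}
  {r: True, z: True, c: False, t: False}
  {r: True, c: False, z: False, t: False}
  {t: True, z: True, c: False, r: False}
  {t: True, c: False, z: False, r: False}
  {z: True, t: False, c: False, r: False}
  {t: False, c: False, z: False, r: False}
  {t: True, r: True, c: True, z: True}
  {t: True, r: True, c: True, z: False}
  {r: True, c: True, z: True, t: False}
  {r: True, c: True, t: False, z: False}
  {z: True, c: True, t: True, r: False}
  {c: True, t: True, r: False, z: False}
  {c: True, z: True, r: False, t: False}


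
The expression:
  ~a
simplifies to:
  ~a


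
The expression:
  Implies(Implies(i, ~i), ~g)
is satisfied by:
  {i: True, g: False}
  {g: False, i: False}
  {g: True, i: True}


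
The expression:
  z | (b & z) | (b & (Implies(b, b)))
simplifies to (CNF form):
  b | z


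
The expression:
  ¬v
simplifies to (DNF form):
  ¬v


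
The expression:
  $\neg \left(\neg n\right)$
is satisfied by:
  {n: True}


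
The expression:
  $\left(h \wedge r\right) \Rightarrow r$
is always true.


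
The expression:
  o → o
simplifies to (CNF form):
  True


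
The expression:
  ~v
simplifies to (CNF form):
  ~v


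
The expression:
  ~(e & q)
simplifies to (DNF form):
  ~e | ~q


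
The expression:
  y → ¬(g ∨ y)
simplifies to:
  ¬y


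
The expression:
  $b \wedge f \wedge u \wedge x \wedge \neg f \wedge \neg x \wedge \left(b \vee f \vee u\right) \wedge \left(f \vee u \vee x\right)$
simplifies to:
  $\text{False}$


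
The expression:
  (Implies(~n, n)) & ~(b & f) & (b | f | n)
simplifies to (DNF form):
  (n & ~b) | (n & ~f)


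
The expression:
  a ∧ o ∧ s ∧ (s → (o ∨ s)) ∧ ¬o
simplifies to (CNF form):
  False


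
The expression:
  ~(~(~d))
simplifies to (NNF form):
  ~d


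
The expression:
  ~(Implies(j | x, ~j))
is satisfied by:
  {j: True}


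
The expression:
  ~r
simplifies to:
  ~r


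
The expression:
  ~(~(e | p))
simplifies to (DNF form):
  e | p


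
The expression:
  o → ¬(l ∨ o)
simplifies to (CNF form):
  ¬o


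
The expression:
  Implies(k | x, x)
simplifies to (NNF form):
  x | ~k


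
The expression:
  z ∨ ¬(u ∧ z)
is always true.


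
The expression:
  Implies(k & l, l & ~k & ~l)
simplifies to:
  ~k | ~l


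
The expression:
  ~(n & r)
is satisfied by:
  {n: False, r: False}
  {r: True, n: False}
  {n: True, r: False}


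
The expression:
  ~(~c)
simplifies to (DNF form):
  c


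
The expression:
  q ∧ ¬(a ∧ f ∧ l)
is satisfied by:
  {q: True, l: False, a: False, f: False}
  {q: True, f: True, l: False, a: False}
  {q: True, a: True, l: False, f: False}
  {q: True, f: True, a: True, l: False}
  {q: True, l: True, a: False, f: False}
  {q: True, f: True, l: True, a: False}
  {q: True, a: True, l: True, f: False}


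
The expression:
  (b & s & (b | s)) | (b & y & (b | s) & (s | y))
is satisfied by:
  {y: True, s: True, b: True}
  {y: True, b: True, s: False}
  {s: True, b: True, y: False}


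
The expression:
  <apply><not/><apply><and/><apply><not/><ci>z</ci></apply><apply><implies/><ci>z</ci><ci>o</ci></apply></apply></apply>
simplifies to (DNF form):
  <ci>z</ci>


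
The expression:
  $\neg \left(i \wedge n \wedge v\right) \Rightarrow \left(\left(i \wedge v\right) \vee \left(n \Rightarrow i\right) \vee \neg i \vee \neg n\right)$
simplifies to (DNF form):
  $\text{True}$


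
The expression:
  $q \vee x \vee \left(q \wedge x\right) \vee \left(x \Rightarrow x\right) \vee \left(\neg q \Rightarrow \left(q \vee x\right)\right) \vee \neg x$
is always true.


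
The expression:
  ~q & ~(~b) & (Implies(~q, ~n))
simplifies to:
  b & ~n & ~q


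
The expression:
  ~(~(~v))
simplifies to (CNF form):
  ~v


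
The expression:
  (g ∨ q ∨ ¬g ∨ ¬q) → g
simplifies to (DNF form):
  g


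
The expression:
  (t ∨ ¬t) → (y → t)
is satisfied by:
  {t: True, y: False}
  {y: False, t: False}
  {y: True, t: True}


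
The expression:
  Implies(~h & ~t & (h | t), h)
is always true.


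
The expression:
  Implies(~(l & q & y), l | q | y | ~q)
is always true.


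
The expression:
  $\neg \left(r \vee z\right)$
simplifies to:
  $\neg r \wedge \neg z$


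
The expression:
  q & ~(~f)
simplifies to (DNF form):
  f & q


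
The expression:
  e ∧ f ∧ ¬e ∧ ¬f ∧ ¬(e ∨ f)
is never true.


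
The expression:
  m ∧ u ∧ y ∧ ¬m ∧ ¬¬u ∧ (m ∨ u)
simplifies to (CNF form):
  False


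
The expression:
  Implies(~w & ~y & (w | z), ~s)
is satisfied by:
  {y: True, w: True, s: False, z: False}
  {y: True, s: False, w: False, z: False}
  {w: True, y: False, s: False, z: False}
  {y: False, s: False, w: False, z: False}
  {z: True, y: True, w: True, s: False}
  {z: True, y: True, s: False, w: False}
  {z: True, w: True, y: False, s: False}
  {z: True, y: False, s: False, w: False}
  {y: True, s: True, w: True, z: False}
  {y: True, s: True, z: False, w: False}
  {s: True, w: True, z: False, y: False}
  {s: True, z: False, w: False, y: False}
  {y: True, s: True, z: True, w: True}
  {y: True, s: True, z: True, w: False}
  {s: True, z: True, w: True, y: False}


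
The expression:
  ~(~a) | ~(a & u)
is always true.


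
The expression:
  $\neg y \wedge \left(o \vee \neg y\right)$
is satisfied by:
  {y: False}


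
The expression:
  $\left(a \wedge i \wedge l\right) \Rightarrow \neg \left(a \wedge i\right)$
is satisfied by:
  {l: False, a: False, i: False}
  {i: True, l: False, a: False}
  {a: True, l: False, i: False}
  {i: True, a: True, l: False}
  {l: True, i: False, a: False}
  {i: True, l: True, a: False}
  {a: True, l: True, i: False}


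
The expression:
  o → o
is always true.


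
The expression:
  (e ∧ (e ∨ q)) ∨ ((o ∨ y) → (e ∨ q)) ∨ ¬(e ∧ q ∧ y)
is always true.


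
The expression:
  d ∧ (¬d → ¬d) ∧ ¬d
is never true.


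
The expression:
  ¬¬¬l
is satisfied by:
  {l: False}


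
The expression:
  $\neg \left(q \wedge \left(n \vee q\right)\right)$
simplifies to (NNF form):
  $\neg q$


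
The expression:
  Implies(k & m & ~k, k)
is always true.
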